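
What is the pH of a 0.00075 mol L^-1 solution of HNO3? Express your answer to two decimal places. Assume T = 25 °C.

HNO3 is a strong acid and dissociates completely, so [H+] = 0.00075 M.
pH = -log(0.00075) = 3.12

pH = 3.12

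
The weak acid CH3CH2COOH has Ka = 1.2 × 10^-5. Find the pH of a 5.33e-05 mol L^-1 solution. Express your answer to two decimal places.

pH = 4.70

CH3CH2COOH ⇌ CH3CH2COO- + H+
Let x = [H+] at equilibrium. Ka = x²/(5.33e-05 − x).
The 5% rule fails; solving x² + Ka·x − Ka·C₀ = 0 exactly:
x = (−Ka + √(Ka² + 4·Ka·C₀))/2 = 2.00 × 10^-5 M
pH = −log(2.00 × 10^-5) = 4.70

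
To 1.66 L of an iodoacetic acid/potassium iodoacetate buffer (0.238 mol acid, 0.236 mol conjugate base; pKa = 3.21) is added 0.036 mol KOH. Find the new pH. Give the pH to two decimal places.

pH = 3.34

After neutralization: n(ICH2COOH) = 0.202 mol, n(ICH2COO-) = 0.272 mol.
pH = pKa + log([A⁻]/[HA]) = 3.21 + log(0.272/0.202) = 3.21 +0.129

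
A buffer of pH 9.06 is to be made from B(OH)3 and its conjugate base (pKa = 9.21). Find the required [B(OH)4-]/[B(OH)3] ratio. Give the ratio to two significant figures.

ratio = 0.71

pH = pKa + log(r) ⇒ log(r) = 9.06 − 9.21 = -0.15
r = [B(OH)4-]/[B(OH)3] = 10^(-0.15) = 0.708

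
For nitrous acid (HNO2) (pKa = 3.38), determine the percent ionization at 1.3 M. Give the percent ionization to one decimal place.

HNO2 ⇌ NO2- + H+; let x = [H+] at equilibrium.
Ka = 10^(−3.38) = 4.17 × 10^-4
x ≈ √(Ka·C₀) = √(4.17 × 10^-4 × 1.3) = 2.33 × 10^-2 M
Fraction ionized = 2.33 × 10^-2 / 1.3 = 0.0179 → 1.8%

1.8%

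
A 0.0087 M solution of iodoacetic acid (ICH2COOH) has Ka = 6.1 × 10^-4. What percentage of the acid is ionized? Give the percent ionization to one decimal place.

23.2%

ICH2COOH ⇌ ICH2COO- + H+; let x = [H+] at equilibrium.
Ka = x²/(C₀ − x); solving the quadratic gives x = 2.02 × 10^-3 M.
% ionization = x/C₀ × 100% = 2.02 × 10^-3/0.0087 × 100% = 23.2%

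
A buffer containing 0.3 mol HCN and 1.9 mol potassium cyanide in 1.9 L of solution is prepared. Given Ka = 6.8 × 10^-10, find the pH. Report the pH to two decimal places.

pH = 9.97

pKa = −log(6.8 × 10^-10) = 9.167
pH = pKa + log([A⁻]/[HA]) = 9.167 + log(1.9/0.3)
pH = 9.167 + (+0.802) = 9.97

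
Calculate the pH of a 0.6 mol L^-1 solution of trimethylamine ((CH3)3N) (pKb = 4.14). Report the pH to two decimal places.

(CH3)3N + H2O ⇌ (CH3)3NH+ + OH-
Kb = 10^(−4.14) = 7.24 × 10^-5
From the ICE table, Kb = x²/(0.6 − x) = 7.24 × 10^-5.
Since Kb ≪ C₀, x ≈ √(Kb·C₀) = 6.59 × 10^-3 M.
pOH = 2.18, so pH = 14.00 − pOH = 11.82

pH = 11.82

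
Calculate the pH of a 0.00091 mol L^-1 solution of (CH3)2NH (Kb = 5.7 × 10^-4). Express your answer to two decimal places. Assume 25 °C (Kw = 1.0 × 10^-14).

(CH3)2NH + H2O ⇌ (CH3)2NH2+ + OH-
Let x = [OH-] at equilibrium. Kb = x²/(0.00091 − x).
The 5% rule fails; solving x² + Kb·x − Kb·C₀ = 0 exactly:
x = (−Kb + √(Kb² + 4·Kb·C₀))/2 = 4.90 × 10^-4 M
pOH = 3.31, so pH = 14.00 − pOH = 10.69

pH = 10.69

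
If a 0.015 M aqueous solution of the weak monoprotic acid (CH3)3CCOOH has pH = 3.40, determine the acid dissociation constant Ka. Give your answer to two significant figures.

[H+] = 10^(-3.40) = 3.98 × 10^-4 M
At equilibrium [HA] = 0.015 − 3.98 × 10^-4 = 1.46 × 10^-2 M
Ka = [H+][A-]/[HA] = (3.98 × 10^-4)² / 1.46 × 10^-2 = 1.1 × 10^-5

Ka = 1.1 × 10^-5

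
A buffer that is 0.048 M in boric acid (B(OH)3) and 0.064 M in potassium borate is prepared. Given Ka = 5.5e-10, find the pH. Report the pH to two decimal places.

pH = 9.38

pKa = −log(5.5 × 10^-10) = 9.260
Using pH = pKa + log([base]/[acid]) with [base]/[acid] = 0.064/0.048:
pH = 9.260 + (+0.125) = 9.38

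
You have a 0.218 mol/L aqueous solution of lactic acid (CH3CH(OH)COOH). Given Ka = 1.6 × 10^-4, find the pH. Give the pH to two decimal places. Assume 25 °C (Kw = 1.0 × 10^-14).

pH = 2.23

CH3CH(OH)COOH ⇌ CH3CH(OH)COO- + H+
From the ICE table, Ka = [H+]²/(0.218 − [H+]) = 1.6 × 10^-4.
Neglecting [H+] in the denominator: [H+] = √(1.6 × 10^-4 × 0.218) = 5.91 × 10^-3 M
([H+]/C₀ = 2.7% < 5%, so the approximation holds.)
pH = −log(5.91 × 10^-3) = 2.23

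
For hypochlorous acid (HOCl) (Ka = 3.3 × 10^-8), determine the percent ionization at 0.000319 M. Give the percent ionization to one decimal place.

HOCl ⇌ OCl- + H+; let x = [H+] at equilibrium.
x ≈ √(Ka·C₀) = √(3.3 × 10^-8 × 0.000319) = 3.24 × 10^-6 M
Fraction ionized = 3.24 × 10^-6 / 0.000319 = 0.0102 → 1.0%

1.0%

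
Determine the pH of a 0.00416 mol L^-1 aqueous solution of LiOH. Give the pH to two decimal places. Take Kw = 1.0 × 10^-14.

pH = 11.62

LiOH is a strong base; [OH-] = 0.00416 M.
pOH = -log(0.00416) = 2.38
pH = 14.00 - 2.38 = 11.62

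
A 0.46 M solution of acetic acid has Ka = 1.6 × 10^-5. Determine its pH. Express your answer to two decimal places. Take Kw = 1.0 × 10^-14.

pH = 2.57

CH3COOH ⇌ CH3COO- + H+
From the ICE table, Ka = [H+]²/(0.46 − [H+]) = 1.6 × 10^-5.
Neglecting [H+] in the denominator: [H+] = √(1.6 × 10^-5 × 0.46) = 2.71 × 10^-3 M
pH = −log[H+] = −log(2.71 × 10^-3) = 2.57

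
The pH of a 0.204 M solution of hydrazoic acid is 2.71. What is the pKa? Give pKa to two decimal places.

pKa = 4.73

[H+] = 10^(-2.71) = 1.95 × 10^-3 M
At equilibrium [HA] = 0.204 − 1.95 × 10^-3 = 2.02 × 10^-1 M
Ka = [H+][A-]/[HA] = (1.95 × 10^-3)² / 2.02 × 10^-1 = 1.88 × 10^-5
pKa = -log(1.88 × 10^-5) = 4.73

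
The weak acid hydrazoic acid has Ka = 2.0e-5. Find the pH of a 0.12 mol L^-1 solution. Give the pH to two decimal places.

pH = 2.81

HN3 ⇌ N3- + H+
Ka = [H+]²/(0.12 − [H+]) = 2.0 × 10^-5
Since Ka ≪ C₀, [H+] ≈ √(Ka·C₀) = 1.55 × 10^-3 M.
pH = −log[H+] = −log(1.55 × 10^-3) = 2.81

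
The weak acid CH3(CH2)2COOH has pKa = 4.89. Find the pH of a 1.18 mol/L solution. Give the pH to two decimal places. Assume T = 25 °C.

CH3(CH2)2COOH ⇌ CH3(CH2)2COO- + H+
Ka = 10^(−4.89) = 1.29 × 10^-5
Ka = x²/(1.18 − x) = 1.29 × 10^-5
Since Ka ≪ C₀, x ≈ √(Ka·C₀) = 3.90 × 10^-3 M.
pH = −log(3.90 × 10^-3) = 2.41

pH = 2.41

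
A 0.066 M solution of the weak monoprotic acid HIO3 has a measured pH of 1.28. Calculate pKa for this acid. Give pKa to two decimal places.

pKa = 0.69

[H+] = 10^(-1.28) = 5.25 × 10^-2 M
At equilibrium [HA] = 0.066 − 5.25 × 10^-2 = 1.35 × 10^-2 M
Ka = [H+][A-]/[HA] = (5.25 × 10^-2)² / 1.35 × 10^-2 = 2.04 × 10^-1
pKa = -log(2.04 × 10^-1) = 0.69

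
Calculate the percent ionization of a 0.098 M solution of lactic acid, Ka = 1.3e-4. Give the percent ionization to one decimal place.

3.6%

CH3CH(OH)COOH ⇌ CH3CH(OH)COO- + H+; let x = [H+] at equilibrium.
x ≈ √(Ka·C₀) = √(1.3 × 10^-4 × 0.098) = 3.57 × 10^-3 M
Fraction ionized = 3.57 × 10^-3 / 0.098 = 0.0364 → 3.6%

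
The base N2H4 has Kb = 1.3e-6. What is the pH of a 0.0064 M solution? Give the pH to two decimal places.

pH = 9.96

N2H4 + H2O ⇌ N2H5+ + OH-
Kb = x²/(0.0064 − x) = 1.3 × 10^-6
Neglecting x in the denominator: x = √(1.3 × 10^-6 × 0.0064) = 9.12 × 10^-5 M
(x/C₀ = 1.4% < 5%, so the approximation holds.)
pOH = −log(9.12 × 10^-5) = 4.04; pH = 14.00 − 4.04 = 9.96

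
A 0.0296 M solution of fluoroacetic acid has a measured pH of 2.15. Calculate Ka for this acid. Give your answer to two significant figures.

[H+] = 10^(-2.15) = 7.08 × 10^-3 M
At equilibrium [HA] = 0.0296 − 7.08 × 10^-3 = 2.25 × 10^-2 M
Ka = [H+][A-]/[HA] = (7.08 × 10^-3)² / 2.25 × 10^-2 = 2.2 × 10^-3

Ka = 2.2 × 10^-3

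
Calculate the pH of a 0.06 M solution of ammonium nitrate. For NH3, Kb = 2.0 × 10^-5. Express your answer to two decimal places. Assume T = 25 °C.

NH4+ is the conjugate acid of the weak base NH3.
Ka = Kw/Kb = 1.0×10^-14 / 2.0 × 10^-5 = 5.00 × 10^-10
Ka = [H+]²/(0.06 − [H+]) = 5.00 × 10^-10
Since Ka ≪ C₀, [H+] ≈ √(Ka·C₀) = 5.48 × 10^-6 M.
pH = −log(5.48 × 10^-6) = 5.26

pH = 5.26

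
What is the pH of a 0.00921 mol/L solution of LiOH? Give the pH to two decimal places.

LiOH is a strong base; [OH-] = 0.00921 M.
pOH = -log(0.00921) = 2.04
pH = 14.00 - 2.04 = 11.96

pH = 11.96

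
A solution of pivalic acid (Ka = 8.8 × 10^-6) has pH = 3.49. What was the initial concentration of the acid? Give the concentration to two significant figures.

[H+] = 10^(-3.49) = 3.24 × 10^-4 M = x
Ka = x²/(C₀ − x) ⇒ C₀ = x + x²/Ka
C₀ = 3.24 × 10^-4 + (3.24 × 10^-4)²/(8.8 × 10^-6) = 1.23 × 10^-2 M

C₀ = 1.2 × 10^-2 M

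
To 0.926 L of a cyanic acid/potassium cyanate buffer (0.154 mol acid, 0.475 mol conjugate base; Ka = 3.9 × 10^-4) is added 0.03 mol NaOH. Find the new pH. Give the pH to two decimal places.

pH = 4.02

OH- converts HOCN to OCN-: HOCN → 0.124 mol, OCN- → 0.505 mol.
pKa = −log(3.9 × 10^-4) = 3.409
pH = pKa + log(n_OCN-/n_HOCN) = 3.409 + log(0.505/0.124) = 3.409 + (+0.610)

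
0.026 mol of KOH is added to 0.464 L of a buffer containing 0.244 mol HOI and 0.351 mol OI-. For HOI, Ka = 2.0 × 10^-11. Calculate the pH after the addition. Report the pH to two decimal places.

pH = 10.94

OH- converts HOI to OI-: HOI → 0.218 mol, OI- → 0.377 mol.
pKa = −log(2.0 × 10^-11) = 10.699
pH = pKa + log([A⁻]/[HA]) = 10.699 + log(0.377/0.218) = 10.699 +0.238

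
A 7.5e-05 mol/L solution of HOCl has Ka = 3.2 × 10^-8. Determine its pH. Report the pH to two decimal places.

HOCl ⇌ OCl- + H+
Ka = x²/(7.5e-05 − x) = 3.2 × 10^-8
Neglecting x in the denominator: x = √(3.2 × 10^-8 × 7.5e-05) = 1.55 × 10^-6 M
pH = −log(1.55 × 10^-6) = 5.81

pH = 5.81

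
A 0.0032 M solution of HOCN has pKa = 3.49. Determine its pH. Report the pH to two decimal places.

pH = 3.06

HOCN ⇌ OCN- + H+
Ka = 10^(−3.49) = 3.24 × 10^-4
From the ICE table, Ka = x²/(0.0032 − x) = 3.24 × 10^-4.
The 5% rule fails; solving x² + Ka·x − Ka·C₀ = 0 exactly:
x = (−Ka + √(Ka² + 4·Ka·C₀))/2 = 8.69 × 10^-4 M
pH = −log(8.69 × 10^-4) = 3.06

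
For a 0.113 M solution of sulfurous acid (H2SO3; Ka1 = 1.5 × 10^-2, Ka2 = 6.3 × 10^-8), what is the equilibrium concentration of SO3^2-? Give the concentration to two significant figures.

6.3 × 10^-8 M

First ionization gives [H+] ≈ [HSO3-] = 3.43 × 10^-2 M.
Second step: Ka2 = [H+][SO3^2-]/[HSO3-] ≈ [SO3^2-] (since [H+] ≈ [HSO3-]).
So [SO3^2-] ≈ Ka2.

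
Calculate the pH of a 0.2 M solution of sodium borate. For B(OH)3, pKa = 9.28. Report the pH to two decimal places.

pH = 11.29

B(OH)4- is the conjugate base of the weak acid B(OH)3.
Ka = 10^(−9.28) = 5.25 × 10^-10
Kb = Kw/Ka = 1.0×10^-14 / 5.25 × 10^-10 = 1.90 × 10^-5
From the ICE table, Kb = x²/(0.2 − x) = 1.90 × 10^-5.
Since Kb ≪ C₀, x ≈ √(Kb·C₀) = 1.95 × 10^-3 M.
(x/C₀ = 0.97% < 5%, so the approximation holds.)
pOH = 2.71, so pH = 14.00 − pOH = 11.29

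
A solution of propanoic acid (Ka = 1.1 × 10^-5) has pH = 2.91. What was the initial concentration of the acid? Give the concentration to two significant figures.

C₀ = 1.4 × 10^-1 M

[H+] = 10^(-2.91) = 1.23 × 10^-3 M = x
Ka = x²/(C₀ − x) ⇒ C₀ = x + x²/Ka
C₀ = 1.23 × 10^-3 + (1.23 × 10^-3)²/(1.1 × 10^-5) = 1.39 × 10^-1 M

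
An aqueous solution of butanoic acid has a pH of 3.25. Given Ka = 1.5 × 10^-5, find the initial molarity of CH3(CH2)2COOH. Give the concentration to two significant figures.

C₀ = 2.2 × 10^-2 M

[H+] = 10^(-3.25) = 5.62 × 10^-4 M = x
Ka = x²/(C₀ − x) ⇒ C₀ = x + x²/Ka
C₀ = 5.62 × 10^-4 + (5.62 × 10^-4)²/(1.5 × 10^-5) = 2.16 × 10^-2 M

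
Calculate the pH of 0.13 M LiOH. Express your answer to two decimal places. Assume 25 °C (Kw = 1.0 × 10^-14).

pH = 13.11

LiOH is a strong base; [OH-] = 0.13 M.
pOH = -log(0.13) = 0.89
pH = 14.00 - 0.89 = 13.11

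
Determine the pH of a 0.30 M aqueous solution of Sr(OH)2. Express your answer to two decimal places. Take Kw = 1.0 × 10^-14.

pH = 13.78

Sr(OH)2 is a strong base (each formula unit releases 2 OH-); [OH-] = 0.6 M.
pOH = -log(0.6) = 0.22
pH = 14.00 - 0.22 = 13.78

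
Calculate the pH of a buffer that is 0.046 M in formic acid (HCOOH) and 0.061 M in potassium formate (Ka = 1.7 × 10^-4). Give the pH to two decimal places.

pH = 3.89

pKa = −log(1.7 × 10^-4) = 3.770
Henderson–Hasselbalch: pH = pKa + log([HCOO-]/[HCOOH]) = 3.770 + log(0.061/0.046)
pH = 3.770 + (+0.123) = 3.89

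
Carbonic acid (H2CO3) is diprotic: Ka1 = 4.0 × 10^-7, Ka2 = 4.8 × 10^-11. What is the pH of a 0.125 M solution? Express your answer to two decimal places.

pH = 3.65

Ka1 ≫ Ka2, so treat the first dissociation as the only significant source of H+.
Ka1 = x²/(0.125 − x) = 4.0 × 10^-7
x ≈ √(4.0 × 10^-7 × 0.125) = 2.24 × 10^-4 M
pH = −log(2.24 × 10^-4) = 3.65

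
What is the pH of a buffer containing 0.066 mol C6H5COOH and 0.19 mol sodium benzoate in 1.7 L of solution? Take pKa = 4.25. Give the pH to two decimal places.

Henderson–Hasselbalch: pH = pKa + log([C6H5COO-]/[C6H5COOH]) = 4.25 + log(0.19/0.066)
pH = 4.25 + (+0.459) = 4.71

pH = 4.71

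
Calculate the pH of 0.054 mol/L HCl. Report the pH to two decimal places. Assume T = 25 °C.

pH = 1.27

HCl is a strong acid and dissociates completely, so [H+] = 0.054 M.
pH = -log(0.054) = 1.27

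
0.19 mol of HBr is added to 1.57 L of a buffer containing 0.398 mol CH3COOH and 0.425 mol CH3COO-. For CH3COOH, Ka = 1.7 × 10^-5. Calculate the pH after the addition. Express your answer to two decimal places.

After neutralization: n(CH3COOH) = 0.588 mol, n(CH3COO-) = 0.235 mol.
pKa = −log(1.7 × 10^-5) = 4.770
Henderson–Hasselbalch with mole ratio 0.235/0.588: pH = 4.770 + (-0.398)

pH = 4.37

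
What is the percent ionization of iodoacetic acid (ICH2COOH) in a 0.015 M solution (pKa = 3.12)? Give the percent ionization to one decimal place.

ICH2COOH ⇌ ICH2COO- + H+; let x = [H+] at equilibrium.
Ka = 10^(−3.12) = 7.59 × 10^-4
Ka = x²/(C₀ − x); solving the quadratic gives x = 3.02 × 10^-3 M.
Fraction ionized = 3.02 × 10^-3 / 0.015 = 0.2013 → 20.1%

20.1%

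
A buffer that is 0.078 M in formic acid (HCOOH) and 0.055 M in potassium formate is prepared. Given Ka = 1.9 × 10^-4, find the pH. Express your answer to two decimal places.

pKa = −log(1.9 × 10^-4) = 3.721
Henderson–Hasselbalch: pH = pKa + log([HCOO-]/[HCOOH]) = 3.721 + log(0.055/0.078)
pH = 3.721 + (-0.152) = 3.57

pH = 3.57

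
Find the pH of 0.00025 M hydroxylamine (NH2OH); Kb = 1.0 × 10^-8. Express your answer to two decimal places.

NH2OH + H2O ⇌ NH3OH+ + OH-
Kb = [OH-]²/(0.00025 − [OH-]) = 1.0 × 10^-8
Neglecting [OH-] in the denominator: [OH-] = √(1.0 × 10^-8 × 0.00025) = 1.58 × 10^-6 M
pOH = −log(1.58 × 10^-6) = 5.80; pH = 14.00 − 5.80 = 8.20

pH = 8.20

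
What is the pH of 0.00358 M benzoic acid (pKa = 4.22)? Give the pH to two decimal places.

pH = 3.36

C6H5COOH ⇌ C6H5COO- + H+
Ka = 10^(−4.22) = 6.03 × 10^-5
Ka = [H+]²/(0.00358 − [H+]) = 6.03 × 10^-5
Here C₀/Ka ≈ 59.4, so the small-[H+] approximation fails. Use the quadratic:
[H+] = (−Ka + √(Ka² + 4·Ka·C₀))/2 = 4.35 × 10^-4 M
pH = −log(4.35 × 10^-4) = 3.36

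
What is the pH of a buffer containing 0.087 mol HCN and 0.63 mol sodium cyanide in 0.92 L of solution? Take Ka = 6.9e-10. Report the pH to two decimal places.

pH = 10.02

pKa = −log(6.9 × 10^-10) = 9.161
pH = pKa + log([A⁻]/[HA]) = 9.161 + log(0.63/0.087)
pH = 9.161 + (+0.860) = 10.02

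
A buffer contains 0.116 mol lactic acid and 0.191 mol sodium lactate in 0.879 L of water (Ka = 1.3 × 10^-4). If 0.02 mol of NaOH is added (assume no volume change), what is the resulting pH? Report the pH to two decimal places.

pH = 4.23

OH- converts CH3CH(OH)COOH to CH3CH(OH)COO-: CH3CH(OH)COOH → 0.096 mol, CH3CH(OH)COO- → 0.211 mol.
pKa = −log(1.3 × 10^-4) = 3.886
pH = pKa + log([A⁻]/[HA]) = 3.886 + log(0.211/0.096) = 3.886 +0.342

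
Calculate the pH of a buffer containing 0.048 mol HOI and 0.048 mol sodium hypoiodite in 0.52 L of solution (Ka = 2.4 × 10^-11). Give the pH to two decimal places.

pKa = −log(2.4 × 10^-11) = 10.620
Henderson–Hasselbalch: pH = pKa + log([OI-]/[HOI]) = 10.620 + log(0.048/0.048)
pH = 10.620 + (+0.000) = 10.62

pH = 10.62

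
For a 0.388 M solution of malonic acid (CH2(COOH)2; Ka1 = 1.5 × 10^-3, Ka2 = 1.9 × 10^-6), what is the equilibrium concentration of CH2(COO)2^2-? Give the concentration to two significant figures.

1.9 × 10^-6 M

First ionization gives [H+] ≈ [CH2(COOH)COO-] = 2.34 × 10^-2 M.
Second step: Ka2 = [H+][CH2(COO)2^2-]/[CH2(COOH)COO-] ≈ [CH2(COO)2^2-] (since [H+] ≈ [CH2(COOH)COO-]).
So [CH2(COO)2^2-] ≈ Ka2.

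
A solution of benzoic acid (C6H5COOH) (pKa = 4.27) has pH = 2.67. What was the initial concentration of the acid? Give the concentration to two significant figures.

[H+] = 10^(-2.67) = 2.14 × 10^-3 M = x
Ka = 10^(−4.27) = 5.37 × 10^-5
Ka = x²/(C₀ − x) ⇒ C₀ = x + x²/Ka
C₀ = 2.14 × 10^-3 + (2.14 × 10^-3)²/(5.37 × 10^-5) = 8.74 × 10^-2 M

C₀ = 8.7 × 10^-2 M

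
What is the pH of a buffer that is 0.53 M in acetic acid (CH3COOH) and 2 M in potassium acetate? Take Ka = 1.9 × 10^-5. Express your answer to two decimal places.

pKa = −log(1.9 × 10^-5) = 4.721
Henderson–Hasselbalch: pH = pKa + log([CH3COO-]/[CH3COOH]) = 4.721 + log(2/0.53)
pH = 4.721 + (+0.577) = 5.30

pH = 5.30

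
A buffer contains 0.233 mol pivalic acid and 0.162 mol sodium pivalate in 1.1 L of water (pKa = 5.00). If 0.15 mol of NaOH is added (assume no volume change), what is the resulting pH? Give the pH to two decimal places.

pH = 5.58

OH- converts (CH3)3CCOOH to (CH3)3CCOO-: (CH3)3CCOOH → 0.083 mol, (CH3)3CCOO- → 0.312 mol.
pH = pKa + log(n_(CH3)3CCOO-/n_(CH3)3CCOOH) = 5.00 + log(0.312/0.083) = 5.00 + (+0.575)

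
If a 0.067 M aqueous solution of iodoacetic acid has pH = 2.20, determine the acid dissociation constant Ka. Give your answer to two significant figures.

Ka = 6.6 × 10^-4

[H+] = 10^(-2.20) = 6.31 × 10^-3 M
At equilibrium [HA] = 0.067 − 6.31 × 10^-3 = 6.07 × 10^-2 M
Ka = [H+][A-]/[HA] = (6.31 × 10^-3)² / 6.07 × 10^-2 = 6.6 × 10^-4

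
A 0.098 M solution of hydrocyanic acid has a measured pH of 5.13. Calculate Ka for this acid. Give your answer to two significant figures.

Ka = 5.6 × 10^-10

[H+] = 10^(-5.13) = 7.41 × 10^-6 M
At equilibrium [HA] = 0.098 − 7.41 × 10^-6 = 9.80 × 10^-2 M
Ka = [H+][A-]/[HA] = (7.41 × 10^-6)² / 9.80 × 10^-2 = 5.6 × 10^-10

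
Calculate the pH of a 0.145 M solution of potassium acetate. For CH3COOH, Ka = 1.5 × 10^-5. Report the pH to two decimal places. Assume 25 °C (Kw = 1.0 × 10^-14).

pH = 8.99

CH3COO- is the conjugate base of the weak acid CH3COOH.
Kb = Kw/Ka = 1.0×10^-14 / 1.5 × 10^-5 = 6.67 × 10^-10
Kb = x²/(0.145 − x) = 6.67 × 10^-10
Neglecting x in the denominator: x = √(6.67 × 10^-10 × 0.145) = 9.83 × 10^-6 M
Check: 0.0068% ionized — well under 5%, approximation valid.
pOH = −log(9.83 × 10^-6) = 5.01; pH = 14.00 − 5.01 = 8.99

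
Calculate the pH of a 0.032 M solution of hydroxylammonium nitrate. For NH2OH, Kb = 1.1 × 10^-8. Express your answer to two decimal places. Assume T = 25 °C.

pH = 3.77

NH3OH+ is the conjugate acid of the weak base NH2OH.
Ka = Kw/Kb = 1.0×10^-14 / 1.1 × 10^-8 = 9.09 × 10^-7
Let x = [H+] at equilibrium. Ka = x²/(0.032 − x).
Assume x ≪ 0.032: x ≈ √(9.09 × 10^-7 × 0.032) = 1.71 × 10^-4 M
(x/C₀ = 0.53% < 5%, so the approximation holds.)
pH = −log[H+] = −log(1.71 × 10^-4) = 3.77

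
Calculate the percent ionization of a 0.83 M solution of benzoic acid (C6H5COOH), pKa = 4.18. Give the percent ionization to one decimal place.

C6H5COOH ⇌ C6H5COO- + H+; let x = [H+] at equilibrium.
Ka = 10^(−4.18) = 6.61 × 10^-5
x ≈ √(Ka·C₀) = √(6.61 × 10^-5 × 0.83) = 7.41 × 10^-3 M
Fraction ionized = 7.41 × 10^-3 / 0.83 = 0.0089 → 0.9%

0.9%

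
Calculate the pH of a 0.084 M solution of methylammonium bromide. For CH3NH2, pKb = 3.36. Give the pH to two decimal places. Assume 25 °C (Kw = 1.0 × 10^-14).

pH = 5.86

CH3NH3+ is the conjugate acid of the weak base CH3NH2.
Kb = 10^(−3.36) = 4.37 × 10^-4
Ka = Kw/Kb = 1.0×10^-14 / 4.37 × 10^-4 = 2.29 × 10^-11
Ka = x²/(0.084 − x) = 2.29 × 10^-11
Neglecting x in the denominator: x = √(2.29 × 10^-11 × 0.084) = 1.39 × 10^-6 M
pH = −log[H+] = −log(1.39 × 10^-6) = 5.86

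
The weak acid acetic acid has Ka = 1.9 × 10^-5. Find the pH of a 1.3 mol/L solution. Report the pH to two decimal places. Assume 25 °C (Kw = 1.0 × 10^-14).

CH3COOH ⇌ CH3COO- + H+
Ka = x²/(1.3 − x) = 1.9 × 10^-5
Since Ka ≪ C₀, x ≈ √(Ka·C₀) = 4.97 × 10^-3 M.
Check: 0.38% ionized — well under 5%, approximation valid.
pH = −log[H+] = −log(4.97 × 10^-3) = 2.30

pH = 2.30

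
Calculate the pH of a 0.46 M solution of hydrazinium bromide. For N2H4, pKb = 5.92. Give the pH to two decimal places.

N2H5+ is the conjugate acid of the weak base N2H4.
Kb = 10^(−5.92) = 1.20 × 10^-6
Ka = Kw/Kb = 1.0×10^-14 / 1.20 × 10^-6 = 8.33 × 10^-9
From the ICE table, Ka = x²/(0.46 − x) = 8.33 × 10^-9.
Neglecting x in the denominator: x = √(8.33 × 10^-9 × 0.46) = 6.19 × 10^-5 M
pH = −log(6.19 × 10^-5) = 4.21

pH = 4.21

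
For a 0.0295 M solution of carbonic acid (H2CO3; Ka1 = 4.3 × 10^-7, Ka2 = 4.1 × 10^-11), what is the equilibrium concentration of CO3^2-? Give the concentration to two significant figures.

First ionization gives [H+] ≈ [HCO3-] = 1.13 × 10^-4 M.
Second step: Ka2 = [H+][CO3^2-]/[HCO3-] ≈ [CO3^2-] (since [H+] ≈ [HCO3-]).
So [CO3^2-] ≈ Ka2.

4.1 × 10^-11 M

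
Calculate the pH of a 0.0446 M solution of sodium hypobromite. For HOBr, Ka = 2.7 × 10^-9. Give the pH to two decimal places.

OBr- is the conjugate base of the weak acid HOBr.
Kb = Kw/Ka = 1.0×10^-14 / 2.7 × 10^-9 = 3.70 × 10^-6
From the ICE table, Kb = [OH-]²/(0.0446 − [OH-]) = 3.70 × 10^-6.
Neglecting [OH-] in the denominator: [OH-] = √(3.70 × 10^-6 × 0.0446) = 4.06 × 10^-4 M
pOH = −log(4.06 × 10^-4) = 3.39; pH = 14.00 − 3.39 = 10.61

pH = 10.61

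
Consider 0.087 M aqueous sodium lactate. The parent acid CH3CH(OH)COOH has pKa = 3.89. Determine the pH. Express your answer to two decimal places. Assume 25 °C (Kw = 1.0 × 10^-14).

CH3CH(OH)COO- is the conjugate base of the weak acid CH3CH(OH)COOH.
Ka = 10^(−3.89) = 1.29 × 10^-4
Kb = Kw/Ka = 1.0×10^-14 / 1.29 × 10^-4 = 7.75 × 10^-11
Let x = [OH-] at equilibrium. Kb = x²/(0.087 − x).
Assume x ≪ 0.087: x ≈ √(7.75 × 10^-11 × 0.087) = 2.60 × 10^-6 M
pOH = 5.59, so pH = 14.00 − pOH = 8.41

pH = 8.41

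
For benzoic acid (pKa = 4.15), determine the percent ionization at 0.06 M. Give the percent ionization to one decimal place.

3.4%

C6H5COOH ⇌ C6H5COO- + H+; let x = [H+] at equilibrium.
Ka = 10^(−4.15) = 7.08 × 10^-5
x ≈ √(Ka·C₀) = √(7.08 × 10^-5 × 0.06) = 2.06 × 10^-3 M
Fraction ionized = 2.06 × 10^-3 / 0.06 = 0.0343 → 3.4%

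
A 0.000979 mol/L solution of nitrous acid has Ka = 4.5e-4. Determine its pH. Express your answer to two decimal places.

pH = 3.32

HNO2 ⇌ NO2- + H+
From the ICE table, Ka = [H+]²/(0.000979 − [H+]) = 4.5 × 10^-4.
The 5% rule fails; solving [H+]² + Ka·[H+] − Ka·C₀ = 0 exactly:
[H+] = (−Ka + √(Ka² + 4·Ka·C₀))/2 = 4.76 × 10^-4 M
pH = −log(4.76 × 10^-4) = 3.32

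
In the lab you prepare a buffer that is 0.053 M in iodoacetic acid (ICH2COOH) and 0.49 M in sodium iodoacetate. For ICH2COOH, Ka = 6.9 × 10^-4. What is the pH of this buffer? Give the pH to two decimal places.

pKa = −log(6.9 × 10^-4) = 3.161
Using pH = pKa + log([base]/[acid]) with [base]/[acid] = 0.49/0.053:
pH = 3.161 + (+0.966) = 4.13

pH = 4.13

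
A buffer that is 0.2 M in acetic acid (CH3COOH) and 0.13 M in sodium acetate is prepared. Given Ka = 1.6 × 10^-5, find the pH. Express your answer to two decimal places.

pKa = −log(1.6 × 10^-5) = 4.796
Using pH = pKa + log([base]/[acid]) with [base]/[acid] = 0.13/0.2:
pH = 4.796 + (-0.187) = 4.61

pH = 4.61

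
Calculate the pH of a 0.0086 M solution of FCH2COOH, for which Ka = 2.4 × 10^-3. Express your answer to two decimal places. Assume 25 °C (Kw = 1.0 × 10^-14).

pH = 2.46

FCH2COOH ⇌ FCH2COO- + H+
Let x = [H+] at equilibrium. Ka = x²/(0.0086 − x).
The 5% rule fails; solving x² + Ka·x − Ka·C₀ = 0 exactly:
x = [−0.0024 + √(0.0024² + 8.26e-05)]/2 = 3.50 × 10^-3 M
pH = −log[H+] = −log(3.50 × 10^-3) = 2.46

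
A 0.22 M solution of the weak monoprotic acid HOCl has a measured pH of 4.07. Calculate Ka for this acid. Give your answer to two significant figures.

[H+] = 10^(-4.07) = 8.51 × 10^-5 M
At equilibrium [HA] = 0.22 − 8.51 × 10^-5 = 2.20 × 10^-1 M
Ka = [H+][A-]/[HA] = (8.51 × 10^-5)² / 2.20 × 10^-1 = 3.3 × 10^-8

Ka = 3.3 × 10^-8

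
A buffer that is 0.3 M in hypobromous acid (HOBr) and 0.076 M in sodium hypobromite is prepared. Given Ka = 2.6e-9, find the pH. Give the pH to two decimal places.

pH = 7.99

pKa = −log(2.6 × 10^-9) = 8.585
Henderson–Hasselbalch: pH = pKa + log([OBr-]/[HOBr]) = 8.585 + log(0.076/0.3)
pH = 8.585 + (-0.596) = 7.99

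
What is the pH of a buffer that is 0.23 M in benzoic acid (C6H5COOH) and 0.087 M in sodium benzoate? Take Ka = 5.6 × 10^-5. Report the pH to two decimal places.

pH = 3.83

pKa = −log(5.6 × 10^-5) = 4.252
Using pH = pKa + log([base]/[acid]) with [base]/[acid] = 0.087/0.23:
pH = 4.252 + (-0.422) = 3.83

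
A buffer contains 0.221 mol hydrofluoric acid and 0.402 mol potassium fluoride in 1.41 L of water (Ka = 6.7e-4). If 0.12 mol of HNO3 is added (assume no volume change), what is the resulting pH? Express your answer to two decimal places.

Added H+ converts F- to HF: HF → 0.341 mol, F- → 0.282 mol.
pKa = −log(6.7 × 10^-4) = 3.174
Henderson–Hasselbalch with mole ratio 0.282/0.341: pH = 3.174 + (-0.083)

pH = 3.09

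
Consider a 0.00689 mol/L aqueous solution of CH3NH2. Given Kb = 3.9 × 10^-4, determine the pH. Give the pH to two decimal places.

pH = 11.16

CH3NH2 + H2O ⇌ CH3NH3+ + OH-
From the ICE table, Kb = x²/(0.00689 − x) = 3.9 × 10^-4.
The 5% rule fails; solving x² + Kb·x − Kb·C₀ = 0 exactly:
x = [−0.00039 + √(0.00039² + 1.07e-05)]/2 = 1.46 × 10^-3 M
pOH = −log(1.46 × 10^-3) = 2.84; pH = 14.00 − 2.84 = 11.16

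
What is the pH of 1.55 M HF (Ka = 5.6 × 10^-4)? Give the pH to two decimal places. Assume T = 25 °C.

pH = 1.53

HF ⇌ F- + H+
From the ICE table, Ka = x²/(1.55 − x) = 5.6 × 10^-4.
Since Ka ≪ C₀, x ≈ √(Ka·C₀) = 2.95 × 10^-2 M.
(x/C₀ = 1.9% < 5%, so the approximation holds.)
pH = −log[H+] = −log(2.95 × 10^-2) = 1.53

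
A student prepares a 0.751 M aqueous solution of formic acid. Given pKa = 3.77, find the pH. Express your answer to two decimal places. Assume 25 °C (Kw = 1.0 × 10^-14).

HCOOH ⇌ HCOO- + H+
Ka = 10^(−3.77) = 1.70 × 10^-4
Let x = [H+] at equilibrium. Ka = x²/(0.751 − x).
Assume x ≪ 0.751: x ≈ √(1.70 × 10^-4 × 0.751) = 1.13 × 10^-2 M
(x/C₀ = 1.5% < 5%, so the approximation holds.)
pH = −log[H+] = −log(1.13 × 10^-2) = 1.95

pH = 1.95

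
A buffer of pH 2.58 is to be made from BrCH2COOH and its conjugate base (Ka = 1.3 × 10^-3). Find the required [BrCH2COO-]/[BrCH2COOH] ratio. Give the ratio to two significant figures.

ratio = 0.49

pKa = -log(1.3 × 10^-3) = 2.886
pH = pKa + log(r) ⇒ log(r) = 2.58 − 2.886 = -0.306
r = [BrCH2COO-]/[BrCH2COOH] = 10^(-0.306) = 0.494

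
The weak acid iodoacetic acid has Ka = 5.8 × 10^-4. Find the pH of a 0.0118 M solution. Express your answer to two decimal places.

pH = 2.63

ICH2COOH ⇌ ICH2COO- + H+
Ka = x²/(0.0118 − x) = 5.8 × 10^-4
x is not negligible relative to C₀; solve x² + 0.00058·x − 6.84e-06 = 0.
x = (−Ka + √(Ka² + 4·Ka·C₀))/2 = 2.34 × 10^-3 M
pH = −log(2.34 × 10^-3) = 2.63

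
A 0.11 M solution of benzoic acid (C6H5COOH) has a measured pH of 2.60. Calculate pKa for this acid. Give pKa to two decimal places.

[H+] = 10^(-2.60) = 2.51 × 10^-3 M
At equilibrium [HA] = 0.11 − 2.51 × 10^-3 = 1.07 × 10^-1 M
Ka = [H+][A-]/[HA] = (2.51 × 10^-3)² / 1.07 × 10^-1 = 5.89 × 10^-5
pKa = -log(5.89 × 10^-5) = 4.23

pKa = 4.23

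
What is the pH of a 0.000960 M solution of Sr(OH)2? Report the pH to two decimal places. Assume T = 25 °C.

pH = 11.28

Sr(OH)2 is a strong base (each formula unit releases 2 OH-); [OH-] = 0.00192 M.
pOH = -log(0.00192) = 2.72
pH = 14.00 - 2.72 = 11.28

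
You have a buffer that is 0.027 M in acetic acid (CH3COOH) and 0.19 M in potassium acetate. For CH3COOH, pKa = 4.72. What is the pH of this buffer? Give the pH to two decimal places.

pH = 5.57

Henderson–Hasselbalch: pH = pKa + log([CH3COO-]/[CH3COOH]) = 4.72 + log(0.19/0.027)
pH = 4.72 + (+0.847) = 5.57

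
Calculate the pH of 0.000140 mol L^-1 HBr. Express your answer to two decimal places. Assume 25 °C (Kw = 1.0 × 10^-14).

HBr is a strong acid and dissociates completely, so [H+] = 0.000140 M.
pH = -log(0.00014) = 3.85

pH = 3.85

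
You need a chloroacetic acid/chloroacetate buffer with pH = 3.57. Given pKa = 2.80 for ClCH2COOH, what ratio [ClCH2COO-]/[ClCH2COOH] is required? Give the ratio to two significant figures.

pH = pKa + log(r) ⇒ log(r) = 3.57 − 2.80 = +0.77
r = [ClCH2COO-]/[ClCH2COOH] = 10^(+0.77) = 5.89

ratio = 5.9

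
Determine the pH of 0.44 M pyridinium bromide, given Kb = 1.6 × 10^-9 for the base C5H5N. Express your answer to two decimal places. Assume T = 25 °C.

pH = 2.78

C5H5NH+ is the conjugate acid of the weak base C5H5N.
Ka = Kw/Kb = 1.0×10^-14 / 1.6 × 10^-9 = 6.25 × 10^-6
Let x = [H+] at equilibrium. Ka = x²/(0.44 − x).
Since Ka ≪ C₀, x ≈ √(Ka·C₀) = 1.66 × 10^-3 M.
pH = −log[H+] = −log(1.66 × 10^-3) = 2.78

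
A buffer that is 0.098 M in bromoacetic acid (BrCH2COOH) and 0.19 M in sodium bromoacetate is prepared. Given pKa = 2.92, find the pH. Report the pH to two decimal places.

pH = 3.21

pH = pKa + log([A⁻]/[HA]) = 2.92 + log(0.19/0.098)
pH = 2.92 + (+0.288) = 3.21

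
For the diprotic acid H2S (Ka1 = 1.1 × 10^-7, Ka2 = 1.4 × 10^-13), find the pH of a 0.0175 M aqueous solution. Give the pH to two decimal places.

pH = 4.36

Since Ka1 ≫ Ka2, the first ionization dominates [H+].
Ka1 = x²/(0.0175 − x) = 1.1 × 10^-7
x ≈ √(1.1 × 10^-7 × 0.0175) = 4.39 × 10^-5 M
pH = −log(4.39 × 10^-5) = 4.36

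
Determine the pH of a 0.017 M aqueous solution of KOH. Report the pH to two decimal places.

pH = 12.23

KOH is a strong base; [OH-] = 0.017 M.
pOH = -log(0.017) = 1.77
pH = 14.00 - 1.77 = 12.23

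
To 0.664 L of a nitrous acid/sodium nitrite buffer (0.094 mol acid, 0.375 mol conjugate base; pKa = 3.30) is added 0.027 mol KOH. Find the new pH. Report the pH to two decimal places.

After neutralization: n(HNO2) = 0.067 mol, n(NO2-) = 0.402 mol.
pH = pKa + log([A⁻]/[HA]) = 3.30 + log(0.402/0.067) = 3.30 +0.778

pH = 4.08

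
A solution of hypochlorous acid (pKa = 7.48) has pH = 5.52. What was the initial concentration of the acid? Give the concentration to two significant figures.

[H+] = 10^(-5.52) = 3.02 × 10^-6 M = x
Ka = 10^(−7.48) = 3.31 × 10^-8
Ka = x²/(C₀ − x) ⇒ C₀ = x + x²/Ka
C₀ = 3.02 × 10^-6 + (3.02 × 10^-6)²/(3.31 × 10^-8) = 2.79 × 10^-4 M

C₀ = 2.8 × 10^-4 M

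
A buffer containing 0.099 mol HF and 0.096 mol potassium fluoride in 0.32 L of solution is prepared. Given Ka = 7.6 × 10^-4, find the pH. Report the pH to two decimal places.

pKa = −log(7.6 × 10^-4) = 3.119
pH = pKa + log([A⁻]/[HA]) = 3.119 + log(0.096/0.099)
pH = 3.119 + (-0.013) = 3.11

pH = 3.11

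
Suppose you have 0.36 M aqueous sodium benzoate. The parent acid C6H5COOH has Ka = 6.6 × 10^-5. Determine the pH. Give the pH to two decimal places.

pH = 8.87

C6H5COO- is the conjugate base of the weak acid C6H5COOH.
Kb = Kw/Ka = 1.0×10^-14 / 6.6 × 10^-5 = 1.52 × 10^-10
From the ICE table, Kb = [OH-]²/(0.36 − [OH-]) = 1.52 × 10^-10.
Since Kb ≪ C₀, [OH-] ≈ √(Kb·C₀) = 7.40 × 10^-6 M.
([OH-]/C₀ = 0.0021% < 5%, so the approximation holds.)
pOH = −log(7.40 × 10^-6) = 5.13; pH = 14.00 − 5.13 = 8.87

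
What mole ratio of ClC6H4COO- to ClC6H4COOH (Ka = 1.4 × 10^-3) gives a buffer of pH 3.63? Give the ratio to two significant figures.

pKa = -log(1.4 × 10^-3) = 2.854
pH = pKa + log(r) ⇒ log(r) = 3.63 − 2.854 = +0.776
r = [ClC6H4COO-]/[ClC6H4COOH] = 10^(+0.776) = 5.97

ratio = 6.0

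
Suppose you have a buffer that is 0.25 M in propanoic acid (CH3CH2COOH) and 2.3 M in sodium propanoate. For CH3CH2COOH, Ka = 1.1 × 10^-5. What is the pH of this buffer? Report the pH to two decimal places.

pKa = −log(1.1 × 10^-5) = 4.959
Henderson–Hasselbalch: pH = pKa + log([CH3CH2COO-]/[CH3CH2COOH]) = 4.959 + log(2.3/0.25)
pH = 4.959 + (+0.964) = 5.92

pH = 5.92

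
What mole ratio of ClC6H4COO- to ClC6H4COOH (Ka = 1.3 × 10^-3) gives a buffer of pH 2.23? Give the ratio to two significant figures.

ratio = 0.22

pKa = -log(1.3 × 10^-3) = 2.886
pH = pKa + log(r) ⇒ log(r) = 2.23 − 2.886 = -0.656
r = [ClC6H4COO-]/[ClC6H4COOH] = 10^(-0.656) = 0.221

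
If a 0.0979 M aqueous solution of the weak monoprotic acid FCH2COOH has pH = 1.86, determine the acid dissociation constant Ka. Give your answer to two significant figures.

Ka = 2.3 × 10^-3

[H+] = 10^(-1.86) = 1.38 × 10^-2 M
At equilibrium [HA] = 0.0979 − 1.38 × 10^-2 = 8.41 × 10^-2 M
Ka = [H+][A-]/[HA] = (1.38 × 10^-2)² / 8.41 × 10^-2 = 2.3 × 10^-3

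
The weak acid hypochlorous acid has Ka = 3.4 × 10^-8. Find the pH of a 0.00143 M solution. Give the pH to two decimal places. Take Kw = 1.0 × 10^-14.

pH = 5.16

HOCl ⇌ OCl- + H+
Ka = x²/(0.00143 − x) = 3.4 × 10^-8
Since Ka ≪ C₀, x ≈ √(Ka·C₀) = 6.97 × 10^-6 M.
pH = −log[H+] = −log(6.97 × 10^-6) = 5.16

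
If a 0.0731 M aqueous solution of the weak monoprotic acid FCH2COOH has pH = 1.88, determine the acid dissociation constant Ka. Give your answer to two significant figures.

[H+] = 10^(-1.88) = 1.32 × 10^-2 M
At equilibrium [HA] = 0.0731 − 1.32 × 10^-2 = 5.99 × 10^-2 M
Ka = [H+][A-]/[HA] = (1.32 × 10^-2)² / 5.99 × 10^-2 = 2.9 × 10^-3

Ka = 2.9 × 10^-3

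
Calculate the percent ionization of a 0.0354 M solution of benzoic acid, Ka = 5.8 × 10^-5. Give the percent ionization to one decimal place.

C6H5COOH ⇌ C6H5COO- + H+; let x = [H+] at equilibrium.
x ≈ √(Ka·C₀) = √(5.8 × 10^-5 × 0.0354) = 1.43 × 10^-3 M
% ionization = x/C₀ × 100% = 1.43 × 10^-3/0.0354 × 100% = 4.0%

4.0%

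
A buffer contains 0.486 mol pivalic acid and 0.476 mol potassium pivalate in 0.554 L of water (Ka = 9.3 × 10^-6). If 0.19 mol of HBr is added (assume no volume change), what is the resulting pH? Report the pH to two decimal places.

After neutralization: n((CH3)3CCOOH) = 0.676 mol, n((CH3)3CCOO-) = 0.286 mol.
pKa = −log(9.3 × 10^-6) = 5.032
Henderson–Hasselbalch with mole ratio 0.286/0.676: pH = 5.032 + (-0.374)

pH = 4.66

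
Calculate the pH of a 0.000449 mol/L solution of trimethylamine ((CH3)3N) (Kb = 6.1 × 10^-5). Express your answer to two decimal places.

pH = 10.14

(CH3)3N + H2O ⇌ (CH3)3NH+ + OH-
Kb = x²/(0.000449 − x) = 6.1 × 10^-5
x is not negligible relative to C₀; solve x² + 6.1e-05·x − 2.74e-08 = 0.
x = [−6.1e-05 + √(6.1e-05² + 1.1e-07)]/2 = 1.38 × 10^-4 M
pOH = 3.86, so pH = 14.00 − pOH = 10.14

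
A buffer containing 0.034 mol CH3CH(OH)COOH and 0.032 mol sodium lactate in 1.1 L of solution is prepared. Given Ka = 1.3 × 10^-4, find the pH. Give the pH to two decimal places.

pKa = −log(1.3 × 10^-4) = 3.886
Using pH = pKa + log([base]/[acid]) with [base]/[acid] = 0.032/0.034:
pH = 3.886 + (-0.026) = 3.86

pH = 3.86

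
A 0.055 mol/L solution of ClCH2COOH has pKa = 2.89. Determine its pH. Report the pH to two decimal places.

pH = 2.11

ClCH2COOH ⇌ ClCH2COO- + H+
Ka = 10^(−2.89) = 1.29 × 10^-3
From the ICE table, Ka = [H+]²/(0.055 − [H+]) = 1.29 × 10^-3.
The 5% rule fails; solving [H+]² + Ka·[H+] − Ka·C₀ = 0 exactly:
[H+] = [−0.00129 + √(0.00129² + 0.000284)]/2 = 7.80 × 10^-3 M
pH = −log(7.80 × 10^-3) = 2.11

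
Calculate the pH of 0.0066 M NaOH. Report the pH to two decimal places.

NaOH is a strong base; [OH-] = 0.0066 M.
pOH = -log(0.0066) = 2.18
pH = 14.00 - 2.18 = 11.82

pH = 11.82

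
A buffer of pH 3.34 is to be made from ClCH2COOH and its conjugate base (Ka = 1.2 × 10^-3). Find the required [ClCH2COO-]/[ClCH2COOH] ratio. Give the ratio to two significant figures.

ratio = 2.6

pKa = -log(1.2 × 10^-3) = 2.921
pH = pKa + log(r) ⇒ log(r) = 3.34 − 2.921 = +0.419
r = [ClCH2COO-]/[ClCH2COOH] = 10^(+0.419) = 2.62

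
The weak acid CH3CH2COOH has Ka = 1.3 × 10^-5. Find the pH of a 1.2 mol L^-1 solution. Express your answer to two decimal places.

pH = 2.40

CH3CH2COOH ⇌ CH3CH2COO- + H+
Ka = x²/(1.2 − x) = 1.3 × 10^-5
Since Ka ≪ C₀, x ≈ √(Ka·C₀) = 3.95 × 10^-3 M.
(x/C₀ = 0.33% < 5%, so the approximation holds.)
pH = −log(3.95 × 10^-3) = 2.40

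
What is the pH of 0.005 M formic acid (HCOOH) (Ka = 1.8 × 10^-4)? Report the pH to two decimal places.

pH = 3.06

HCOOH ⇌ HCOO- + H+
Ka = x²/(0.005 − x) = 1.8 × 10^-4
The 5% rule fails; solving x² + Ka·x − Ka·C₀ = 0 exactly:
x = [−0.00018 + √(0.00018² + 3.6e-06)]/2 = 8.63 × 10^-4 M
pH = −log[H+] = −log(8.63 × 10^-4) = 3.06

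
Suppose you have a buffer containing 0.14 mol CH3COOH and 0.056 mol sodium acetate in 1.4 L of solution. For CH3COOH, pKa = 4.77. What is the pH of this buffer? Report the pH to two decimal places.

pH = 4.37

pH = pKa + log([A⁻]/[HA]) = 4.77 + log(0.056/0.14)
pH = 4.77 + (-0.398) = 4.37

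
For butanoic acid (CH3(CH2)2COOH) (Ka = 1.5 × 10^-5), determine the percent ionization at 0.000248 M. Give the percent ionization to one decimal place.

21.8%

CH3(CH2)2COOH ⇌ CH3(CH2)2COO- + H+; let x = [H+] at equilibrium.
Ka = x²/(C₀ − x); solving the quadratic gives x = 5.40 × 10^-5 M.
Fraction ionized = 5.40 × 10^-5 / 0.000248 = 0.2177 → 21.8%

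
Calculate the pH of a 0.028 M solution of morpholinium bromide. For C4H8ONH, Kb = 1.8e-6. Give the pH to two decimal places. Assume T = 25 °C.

C4H8ONH2+ is the conjugate acid of the weak base C4H8ONH.
Ka = Kw/Kb = 1.0×10^-14 / 1.8 × 10^-6 = 5.56 × 10^-9
From the ICE table, Ka = [H+]²/(0.028 − [H+]) = 5.56 × 10^-9.
Assume [H+] ≪ 0.028: [H+] ≈ √(5.56 × 10^-9 × 0.028) = 1.25 × 10^-5 M
pH = −log(1.25 × 10^-5) = 4.90

pH = 4.90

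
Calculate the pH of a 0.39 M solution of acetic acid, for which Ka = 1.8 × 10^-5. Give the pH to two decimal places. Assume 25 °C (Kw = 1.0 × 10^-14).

CH3COOH ⇌ CH3COO- + H+
Let x = [H+] at equilibrium. Ka = x²/(0.39 − x).
Assume x ≪ 0.39: x ≈ √(1.8 × 10^-5 × 0.39) = 2.65 × 10^-3 M
pH = −log[H+] = −log(2.65 × 10^-3) = 2.58

pH = 2.58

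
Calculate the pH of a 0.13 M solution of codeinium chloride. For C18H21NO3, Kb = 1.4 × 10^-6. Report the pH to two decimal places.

C18H22NO3+ is the conjugate acid of the weak base C18H21NO3.
Ka = Kw/Kb = 1.0×10^-14 / 1.4 × 10^-6 = 7.14 × 10^-9
Ka = x²/(0.13 − x) = 7.14 × 10^-9
Neglecting x in the denominator: x = √(7.14 × 10^-9 × 0.13) = 3.05 × 10^-5 M
pH = −log(3.05 × 10^-5) = 4.52

pH = 4.52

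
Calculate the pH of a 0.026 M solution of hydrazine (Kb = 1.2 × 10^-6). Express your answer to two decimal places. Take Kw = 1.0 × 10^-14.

N2H4 + H2O ⇌ N2H5+ + OH-
Kb = x²/(0.026 − x) = 1.2 × 10^-6
Neglecting x in the denominator: x = √(1.2 × 10^-6 × 0.026) = 1.77 × 10^-4 M
pOH = 3.75, so pH = 14.00 − pOH = 10.25

pH = 10.25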